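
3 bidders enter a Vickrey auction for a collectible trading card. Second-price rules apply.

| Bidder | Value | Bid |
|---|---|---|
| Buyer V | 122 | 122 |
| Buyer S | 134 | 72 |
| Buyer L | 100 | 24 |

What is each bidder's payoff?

Buyer V 50, Buyer S 0, Buyer L 0.

Ranking the bids: Buyer V 122, then Buyer S 72, then Buyer L 24.
Buyer V has the top bid and wins; the price is the second-highest bid, 72.
Buyer V's payoff = 122 − 72 = 50. All other bidders lose, so their payoff is 0.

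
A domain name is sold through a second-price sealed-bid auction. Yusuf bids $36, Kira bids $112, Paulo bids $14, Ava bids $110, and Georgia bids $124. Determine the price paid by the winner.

Ranking the bids: Georgia $124; Kira $112; Ava $110; Yusuf $36; Paulo $14.
Georgia has the highest bid, so Georgia wins.
The second-highest bid is $112, so that is what Georgia pays.

$112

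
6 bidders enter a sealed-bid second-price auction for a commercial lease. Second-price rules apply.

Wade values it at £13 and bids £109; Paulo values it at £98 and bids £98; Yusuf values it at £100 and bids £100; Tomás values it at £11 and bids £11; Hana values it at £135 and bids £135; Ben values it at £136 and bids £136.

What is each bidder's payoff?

Wade £0, Paulo £0, Yusuf £0, Tomás £0, Hana £0, Ben £1.

Ranking the bids: Ben £136; Hana £135; Wade £109; Yusuf £100; Paulo £98; Tomás £11.
Ben has the top bid and wins; the price is the second-highest bid, £135.
Ben's payoff = £136 − £135 = £1. All other bidders lose, so their payoff is 0.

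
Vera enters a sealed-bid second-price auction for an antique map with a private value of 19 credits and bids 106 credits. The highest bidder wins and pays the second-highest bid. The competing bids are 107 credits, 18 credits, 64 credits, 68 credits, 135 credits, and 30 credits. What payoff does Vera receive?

Payoff = 0 credits.

Highest competing bid: 135 credits.
Vera's bid 106 credits is not the highest, so Vera loses, pays nothing, and earns zero payoff.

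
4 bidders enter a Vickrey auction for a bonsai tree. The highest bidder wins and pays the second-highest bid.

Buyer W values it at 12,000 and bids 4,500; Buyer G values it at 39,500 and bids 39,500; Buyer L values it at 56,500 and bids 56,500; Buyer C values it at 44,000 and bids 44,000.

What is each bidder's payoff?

Bids in descending order: Buyer L 56,500 > Buyer C 44,000 > Buyer G 39,500 > Buyer W 4,500.
Buyer L has the top bid and wins; the price is the second-highest bid, 44,000.
Buyer L's payoff = 56,500 − 44,000 = 12,500. All other bidders lose, so their payoff is 0.

Payoffs: Buyer W 0, Buyer G 0, Buyer L 12,500, Buyer C 0.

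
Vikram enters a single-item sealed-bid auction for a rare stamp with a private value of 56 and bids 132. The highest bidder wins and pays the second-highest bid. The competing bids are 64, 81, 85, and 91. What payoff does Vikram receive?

Payoff = -35.

Highest competing bid: 91.
Vikram's bid 132 is the highest overall, so Vikram wins and pays the second-highest bid, 91.
Payoff = value − price = 56 − 91 = -35.
Overbidding won the item at a price above value — truthful bidding would have avoided this loss.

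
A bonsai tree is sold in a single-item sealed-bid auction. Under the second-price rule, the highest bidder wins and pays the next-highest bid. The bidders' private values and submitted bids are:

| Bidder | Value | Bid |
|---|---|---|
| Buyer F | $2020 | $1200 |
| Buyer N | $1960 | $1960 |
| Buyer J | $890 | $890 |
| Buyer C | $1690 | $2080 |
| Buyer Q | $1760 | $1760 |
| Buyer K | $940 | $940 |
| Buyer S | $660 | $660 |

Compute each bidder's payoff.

Buyer F $0, Buyer N $0, Buyer J $0, Buyer C -$270, Buyer Q $0, Buyer K $0, Buyer S $0.

Ranking the bids: Buyer C $2080; Buyer N $1960; Buyer Q $1760; Buyer F $1200; Buyer K $940; Buyer J $890; Buyer S $660.
Buyer C has the top bid and wins; the price is the second-highest bid, $1960.
Buyer C's payoff = $1690 − $1960 = -$270. All other bidders lose, so their payoff is 0.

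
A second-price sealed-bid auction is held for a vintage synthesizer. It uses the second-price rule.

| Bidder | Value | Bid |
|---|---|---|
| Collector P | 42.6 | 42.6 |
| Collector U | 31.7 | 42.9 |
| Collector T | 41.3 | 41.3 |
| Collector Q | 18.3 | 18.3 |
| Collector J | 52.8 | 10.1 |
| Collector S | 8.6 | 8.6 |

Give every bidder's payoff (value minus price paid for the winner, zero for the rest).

Ranking the bids: Collector U 42.9, then Collector P 42.6, then Collector T 41.3, then Collector Q 18.3, then Collector J 10.1, then Collector S 8.6.
Collector U has the top bid and wins; the price is the second-highest bid, 42.6.
Collector U's payoff = 31.7 − 42.6 = -10.9. All other bidders lose, so their payoff is 0.

Collector P 0.0, Collector U -10.9, Collector T 0.0, Collector Q 0.0, Collector J 0.0, Collector S 0.0.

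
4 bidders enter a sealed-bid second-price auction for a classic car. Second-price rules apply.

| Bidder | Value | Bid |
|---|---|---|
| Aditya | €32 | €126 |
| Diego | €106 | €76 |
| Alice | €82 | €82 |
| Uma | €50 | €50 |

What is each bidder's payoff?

Aditya -€50, Diego €0, Alice €0, Uma €0.

Sorted high to low: Aditya €126, then Alice €82, then Diego €76, then Uma €50.
Aditya has the top bid and wins; the price is the second-highest bid, €82.
Aditya's payoff = €32 − €82 = -€50. All other bidders lose, so their payoff is 0.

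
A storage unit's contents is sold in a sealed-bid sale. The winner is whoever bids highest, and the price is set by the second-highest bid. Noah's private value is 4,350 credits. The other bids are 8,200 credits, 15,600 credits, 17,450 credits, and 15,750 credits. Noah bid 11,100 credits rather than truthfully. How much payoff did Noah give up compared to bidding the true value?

Regret: 0 credits.

The highest competing bid is 17,450 credits.
Bidding truthfully at 4,350 credits: the top bid is 17,450 credits (a rival), so Noah loses. Payoff = 0 credits.
Bidding 11,100 credits: the top bid is 17,450 credits (a rival), so Noah loses. Payoff = 0 credits.
Regret = truthful payoff − actual payoff = 0 credits − 0 credits = 0 credits.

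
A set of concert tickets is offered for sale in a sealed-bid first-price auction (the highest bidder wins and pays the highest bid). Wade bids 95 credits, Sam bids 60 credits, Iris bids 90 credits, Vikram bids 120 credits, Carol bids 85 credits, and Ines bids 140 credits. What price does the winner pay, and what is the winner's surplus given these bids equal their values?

Price 140 credits; surplus 0 credits.

Sorted high to low: Ines 140 credits > Vikram 120 credits > Wade 95 credits > Iris 90 credits > Carol 85 credits > Sam 60 credits.
Ines is the highest bidder, so Ines wins.
Under the first-price rule, the price is the highest bid: 140 credits.
Surplus = 140 credits − 140 credits = 0 credits.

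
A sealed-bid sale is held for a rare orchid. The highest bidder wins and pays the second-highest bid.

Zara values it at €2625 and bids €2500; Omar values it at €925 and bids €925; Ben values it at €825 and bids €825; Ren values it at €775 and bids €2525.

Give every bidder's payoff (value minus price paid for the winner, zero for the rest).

Payoffs: Zara €0, Omar €0, Ben €0, Ren -€1725.

Ranking the bids: Ren €2525 > Zara €2500 > Omar €925 > Ben €825.
Ren has the top bid and wins; the price is the second-highest bid, €2500.
Ren's payoff = €775 − €2500 = -€1725. All other bidders lose, so their payoff is 0.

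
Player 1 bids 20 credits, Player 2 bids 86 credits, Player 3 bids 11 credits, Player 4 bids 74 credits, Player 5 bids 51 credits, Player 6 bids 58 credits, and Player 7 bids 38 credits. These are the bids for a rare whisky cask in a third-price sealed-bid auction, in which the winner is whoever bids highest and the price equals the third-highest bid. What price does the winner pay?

The winner pays 58 credits.

Ranking the bids: Player 2 86 credits > Player 4 74 credits > Player 6 58 credits > Player 5 51 credits > Player 7 38 credits > Player 1 20 credits > Player 3 11 credits.
Player 2 is the highest bidder, so Player 2 wins.
Under the third-price rule, the price is the third-highest bid: 58 credits.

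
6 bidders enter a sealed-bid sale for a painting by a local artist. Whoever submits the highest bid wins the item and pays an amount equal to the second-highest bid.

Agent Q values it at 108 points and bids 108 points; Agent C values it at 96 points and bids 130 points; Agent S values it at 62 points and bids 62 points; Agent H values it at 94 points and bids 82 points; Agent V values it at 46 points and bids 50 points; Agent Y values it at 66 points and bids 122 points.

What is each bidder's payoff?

Payoffs: Agent Q 0 points, Agent C -26 points, Agent S 0 points, Agent H 0 points, Agent V 0 points, Agent Y 0 points.

Ranking the bids: Agent C 130 points > Agent Y 122 points > Agent Q 108 points > Agent H 82 points > Agent S 62 points > Agent V 50 points.
Agent C has the top bid and wins; the price is the second-highest bid, 122 points.
Agent C's payoff = 96 points − 122 points = -26 points. All other bidders lose, so their payoff is 0.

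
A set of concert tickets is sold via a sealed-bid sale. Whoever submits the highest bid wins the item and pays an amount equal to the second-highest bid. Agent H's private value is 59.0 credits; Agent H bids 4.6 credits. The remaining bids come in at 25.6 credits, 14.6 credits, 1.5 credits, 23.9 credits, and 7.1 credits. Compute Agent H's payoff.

0.0 credits

Highest competing bid: 25.6 credits.
Agent H's bid 4.6 credits is not the highest, so Agent H loses, pays nothing, and earns zero payoff.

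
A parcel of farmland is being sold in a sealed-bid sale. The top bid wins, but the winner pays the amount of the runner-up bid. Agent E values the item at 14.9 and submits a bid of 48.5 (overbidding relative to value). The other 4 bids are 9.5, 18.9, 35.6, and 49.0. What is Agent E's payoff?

Highest competing bid: 49.0.
Agent E's bid 48.5 is not the highest, so Agent E loses, pays nothing, and earns zero payoff.

Agent E's payoff: 0.0.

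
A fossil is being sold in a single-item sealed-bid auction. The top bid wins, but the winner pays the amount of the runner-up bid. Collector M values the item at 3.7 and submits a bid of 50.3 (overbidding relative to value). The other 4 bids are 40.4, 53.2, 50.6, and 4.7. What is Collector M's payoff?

Highest competing bid: 53.2.
Collector M's bid 50.3 is not the highest, so Collector M loses, pays nothing, and earns zero payoff.

Collector M's payoff: 0.0.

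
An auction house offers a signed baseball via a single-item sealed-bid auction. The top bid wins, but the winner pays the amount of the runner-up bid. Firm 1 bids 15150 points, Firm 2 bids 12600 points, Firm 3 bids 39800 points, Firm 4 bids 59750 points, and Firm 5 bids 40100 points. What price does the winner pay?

The winner pays 40100 points.

Ordered from highest: Firm 4 59750 points > Firm 5 40100 points > Firm 3 39800 points > Firm 1 15150 points > Firm 2 12600 points.
Firm 4 has the highest bid, so Firm 4 wins.
The second-highest bid is 40100 points, so that is what Firm 4 pays.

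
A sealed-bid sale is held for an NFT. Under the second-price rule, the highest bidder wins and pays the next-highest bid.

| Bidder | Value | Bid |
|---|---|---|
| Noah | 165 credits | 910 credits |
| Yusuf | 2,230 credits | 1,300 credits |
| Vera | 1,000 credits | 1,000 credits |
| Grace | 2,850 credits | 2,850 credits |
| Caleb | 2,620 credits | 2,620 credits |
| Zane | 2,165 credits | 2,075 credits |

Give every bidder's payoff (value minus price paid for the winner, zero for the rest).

Payoffs: Noah 0 credits, Yusuf 0 credits, Vera 0 credits, Grace 230 credits, Caleb 0 credits, Zane 0 credits.

Ranking the bids: Grace 2,850 credits; Caleb 2,620 credits; Zane 2,075 credits; Yusuf 1,300 credits; Vera 1,000 credits; Noah 910 credits.
Grace has the top bid and wins; the price is the second-highest bid, 2,620 credits.
Grace's payoff = 2,850 credits − 2,620 credits = 230 credits. All other bidders lose, so their payoff is 0.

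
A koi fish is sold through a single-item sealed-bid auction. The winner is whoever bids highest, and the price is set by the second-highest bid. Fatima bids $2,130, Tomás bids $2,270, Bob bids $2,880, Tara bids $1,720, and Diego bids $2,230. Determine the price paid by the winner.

$2,270

Sorted high to low: Bob $2,880; Tomás $2,270; Diego $2,230; Fatima $2,130; Tara $1,720.
Bob has the highest bid, so Bob wins.
The second-highest bid is $2,270, so that is what Bob pays.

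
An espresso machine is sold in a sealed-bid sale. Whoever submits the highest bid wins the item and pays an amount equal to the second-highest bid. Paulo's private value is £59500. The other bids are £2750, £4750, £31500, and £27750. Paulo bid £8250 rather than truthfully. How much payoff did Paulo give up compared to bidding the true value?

Regret: £28000.

The highest competing bid is £31500.
Bidding truthfully at £59500: Paulo has the top bid, wins, and pays the second-highest bid £31500. Payoff = £59500 − £31500 = £28000.
Bidding £8250: the top bid is £31500 (a rival), so Paulo loses. Payoff = £0.
Regret = truthful payoff − actual payoff = £28000 − £0 = £28000.
Deviating from a truthful bid can only lose payoff in a second-price auction — never gain.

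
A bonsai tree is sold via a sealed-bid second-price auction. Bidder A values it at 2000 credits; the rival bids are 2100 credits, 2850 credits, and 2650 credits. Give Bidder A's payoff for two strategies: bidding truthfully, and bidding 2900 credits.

(a) 0 credits  (b) -850 credits

The highest competing bid is 2850 credits.
Bidding truthfully at 2000 credits: the top bid is 2850 credits (a rival), so Bidder A loses. Payoff = 0 credits.
Bidding 2900 credits: Bidder A has the top bid, wins, and pays the second-highest bid 2850 credits. Payoff = 2000 credits − 2850 credits = -850 credits.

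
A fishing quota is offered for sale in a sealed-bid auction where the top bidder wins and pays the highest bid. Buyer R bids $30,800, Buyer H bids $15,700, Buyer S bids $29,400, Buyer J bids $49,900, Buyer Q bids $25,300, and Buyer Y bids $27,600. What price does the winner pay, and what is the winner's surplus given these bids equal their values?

The winner pays $49,900 for a surplus of $0.

Sorted high to low: Buyer J $49,900, then Buyer R $30,800, then Buyer S $29,400, then Buyer Y $27,600, then Buyer Q $25,300, then Buyer H $15,700.
Buyer J is the highest bidder, so Buyer J wins.
Under the first-price rule, the price is the highest bid: $49,900.
Surplus = $49,900 − $49,900 = $0.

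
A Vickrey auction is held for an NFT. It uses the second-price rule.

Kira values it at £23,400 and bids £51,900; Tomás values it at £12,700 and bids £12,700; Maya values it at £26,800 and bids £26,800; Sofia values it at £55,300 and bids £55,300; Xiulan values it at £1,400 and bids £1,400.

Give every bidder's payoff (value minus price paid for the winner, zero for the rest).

Ordered from highest: Sofia £55,300, then Kira £51,900, then Maya £26,800, then Tomás £12,700, then Xiulan £1,400.
Sofia has the top bid and wins; the price is the second-highest bid, £51,900.
Sofia's payoff = £55,300 − £51,900 = £3,400. All other bidders lose, so their payoff is 0.

Payoffs: Kira £0, Tomás £0, Maya £0, Sofia £3,400, Xiulan £0.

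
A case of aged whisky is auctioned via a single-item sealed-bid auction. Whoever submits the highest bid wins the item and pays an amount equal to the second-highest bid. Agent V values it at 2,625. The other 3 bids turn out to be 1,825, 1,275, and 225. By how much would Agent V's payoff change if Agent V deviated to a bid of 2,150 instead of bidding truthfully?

0

The highest competing bid is 1,825.
Bidding truthfully at 2,625: Agent V has the top bid, wins, and pays the second-highest bid 1,825. Payoff = 2,625 − 1,825 = 800.
Bidding 2,150: Agent V has the top bid, wins, and pays the second-highest bid 1,825. Payoff = 2,625 − 1,825 = 800.
Change = 800 − 800 = 0.
The bid only affects whether you win, not the price — here both bids land on the same side of the top rival bid, so the deviation is payoff-neutral.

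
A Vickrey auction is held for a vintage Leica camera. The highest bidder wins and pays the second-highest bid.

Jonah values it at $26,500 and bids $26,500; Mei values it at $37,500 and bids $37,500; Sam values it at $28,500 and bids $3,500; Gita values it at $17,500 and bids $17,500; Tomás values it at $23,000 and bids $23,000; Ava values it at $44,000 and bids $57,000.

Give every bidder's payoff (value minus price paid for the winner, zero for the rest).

Ranking the bids: Ava $57,000; Mei $37,500; Jonah $26,500; Tomás $23,000; Gita $17,500; Sam $3,500.
Ava has the top bid and wins; the price is the second-highest bid, $37,500.
Ava's payoff = $44,000 − $37,500 = $6,500. All other bidders lose, so their payoff is 0.

Payoffs: Jonah $0, Mei $0, Sam $0, Gita $0, Tomás $0, Ava $6,500.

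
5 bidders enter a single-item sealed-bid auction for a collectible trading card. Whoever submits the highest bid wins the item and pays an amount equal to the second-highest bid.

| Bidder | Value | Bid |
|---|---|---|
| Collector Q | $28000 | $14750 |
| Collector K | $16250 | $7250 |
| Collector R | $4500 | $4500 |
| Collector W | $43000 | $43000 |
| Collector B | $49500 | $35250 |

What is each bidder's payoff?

Collector Q $0, Collector K $0, Collector R $0, Collector W $7750, Collector B $0.

Ranking the bids: Collector W $43000 > Collector B $35250 > Collector Q $14750 > Collector K $7250 > Collector R $4500.
Collector W has the top bid and wins; the price is the second-highest bid, $35250.
Collector W's payoff = $43000 − $35250 = $7750. All other bidders lose, so their payoff is 0.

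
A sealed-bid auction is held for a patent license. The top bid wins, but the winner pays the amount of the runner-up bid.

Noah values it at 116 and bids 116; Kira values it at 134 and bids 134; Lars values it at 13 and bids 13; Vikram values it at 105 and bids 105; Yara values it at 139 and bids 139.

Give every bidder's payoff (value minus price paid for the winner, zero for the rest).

Ranking the bids: Yara 139; Kira 134; Noah 116; Vikram 105; Lars 13.
Yara has the top bid and wins; the price is the second-highest bid, 134.
Yara's payoff = 139 − 134 = 5. All other bidders lose, so their payoff is 0.

Noah 0, Kira 0, Lars 0, Vikram 0, Yara 5.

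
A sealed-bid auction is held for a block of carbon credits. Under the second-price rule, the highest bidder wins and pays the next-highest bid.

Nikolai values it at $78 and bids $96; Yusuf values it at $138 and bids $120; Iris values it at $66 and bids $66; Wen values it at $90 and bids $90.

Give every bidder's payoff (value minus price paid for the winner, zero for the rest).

Payoffs: Nikolai $0, Yusuf $42, Iris $0, Wen $0.

Sorted high to low: Yusuf $120 > Nikolai $96 > Wen $90 > Iris $66.
Yusuf has the top bid and wins; the price is the second-highest bid, $96.
Yusuf's payoff = $138 − $96 = $42. All other bidders lose, so their payoff is 0.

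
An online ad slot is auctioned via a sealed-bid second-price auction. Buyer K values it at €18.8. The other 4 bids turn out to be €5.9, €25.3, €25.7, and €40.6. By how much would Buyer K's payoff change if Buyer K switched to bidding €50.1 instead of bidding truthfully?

The highest competing bid is €40.6.
Bidding truthfully at €18.8: the top bid is €40.6 (a rival), so Buyer K loses. Payoff = €0.0.
Bidding €50.1: Buyer K has the top bid, wins, and pays the second-highest bid €40.6. Payoff = €18.8 − €40.6 = -€21.8.
Change = -€21.8 − €0.0 = -€21.8.
This is the dominant-strategy logic: truthful bidding weakly beats any alternative.

-€21.8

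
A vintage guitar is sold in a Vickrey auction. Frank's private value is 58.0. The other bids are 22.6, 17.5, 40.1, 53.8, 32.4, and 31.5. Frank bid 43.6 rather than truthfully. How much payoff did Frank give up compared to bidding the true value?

The highest competing bid is 53.8.
Bidding truthfully at 58.0: Frank has the top bid, wins, and pays the second-highest bid 53.8. Payoff = 58.0 − 53.8 = 4.2.
Bidding 43.6: the top bid is 53.8 (a rival), so Frank loses. Payoff = 0.0.
Regret = truthful payoff − actual payoff = 4.2 − 0.0 = 4.2.
Deviating from a truthful bid can only lose payoff in a second-price auction — never gain.

Regret: 4.2.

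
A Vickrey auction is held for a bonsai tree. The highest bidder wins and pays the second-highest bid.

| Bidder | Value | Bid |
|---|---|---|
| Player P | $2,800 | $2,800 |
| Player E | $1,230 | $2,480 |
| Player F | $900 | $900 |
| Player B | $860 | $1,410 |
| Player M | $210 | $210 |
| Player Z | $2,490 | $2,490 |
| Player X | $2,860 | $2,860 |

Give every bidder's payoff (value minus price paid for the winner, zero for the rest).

Ranking the bids: Player X $2,860; Player P $2,800; Player Z $2,490; Player E $2,480; Player B $1,410; Player F $900; Player M $210.
Player X has the top bid and wins; the price is the second-highest bid, $2,800.
Player X's payoff = $2,860 − $2,800 = $60. All other bidders lose, so their payoff is 0.

Player P $0, Player E $0, Player F $0, Player B $0, Player M $0, Player Z $0, Player X $60.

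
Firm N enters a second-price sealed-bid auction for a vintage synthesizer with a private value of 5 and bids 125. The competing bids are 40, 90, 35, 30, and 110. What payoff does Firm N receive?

Highest competing bid: 110.
Firm N's bid 125 is the highest overall, so Firm N wins and pays the second-highest bid, 110.
Payoff = value − price = 5 − 110 = -105.

-105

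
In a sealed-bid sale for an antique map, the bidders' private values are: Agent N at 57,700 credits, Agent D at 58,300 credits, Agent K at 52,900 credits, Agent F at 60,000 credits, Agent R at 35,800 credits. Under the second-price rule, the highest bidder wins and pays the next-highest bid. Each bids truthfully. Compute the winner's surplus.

1,700 credits

Ranking the bids: Agent F 60,000 credits, then Agent D 58,300 credits, then Agent N 57,700 credits, then Agent K 52,900 credits, then Agent R 35,800 credits.
Agent F wins with the top bid and pays the second-highest, 58,300 credits.
Surplus = 60,000 credits − 58,300 credits = 1,700 credits.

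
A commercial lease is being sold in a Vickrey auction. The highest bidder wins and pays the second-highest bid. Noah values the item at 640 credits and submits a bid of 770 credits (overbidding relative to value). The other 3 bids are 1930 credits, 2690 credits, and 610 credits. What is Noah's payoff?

Payoff = 0 credits.

Highest competing bid: 2690 credits.
Noah's bid 770 credits is not the highest, so Noah loses, pays nothing, and earns zero payoff.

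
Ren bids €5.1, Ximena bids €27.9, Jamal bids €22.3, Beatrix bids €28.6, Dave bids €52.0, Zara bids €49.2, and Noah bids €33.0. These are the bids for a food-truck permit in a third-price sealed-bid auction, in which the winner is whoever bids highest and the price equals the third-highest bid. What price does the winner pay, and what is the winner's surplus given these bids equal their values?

The winner pays €33.0 for a surplus of €19.0.

Sorted high to low: Dave €52.0; Zara €49.2; Noah €33.0; Beatrix €28.6; Ximena €27.9; Jamal €22.3; Ren €5.1.
Dave is the highest bidder, so Dave wins.
Under the third-price rule, the price is the third-highest bid: €33.0.
Surplus = €52.0 − €33.0 = €19.0.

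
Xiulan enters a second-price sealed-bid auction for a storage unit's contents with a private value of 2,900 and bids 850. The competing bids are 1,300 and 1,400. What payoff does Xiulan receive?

Highest competing bid: 1,400.
Xiulan's bid 850 is not the highest, so Xiulan loses, pays nothing, and earns zero payoff.

Payoff = 0.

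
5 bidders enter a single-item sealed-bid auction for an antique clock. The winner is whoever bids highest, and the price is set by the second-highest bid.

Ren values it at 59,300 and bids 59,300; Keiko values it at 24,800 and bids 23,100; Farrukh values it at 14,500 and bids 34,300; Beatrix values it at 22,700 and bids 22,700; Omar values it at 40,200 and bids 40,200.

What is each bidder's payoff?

Ren 19,100, Keiko 0, Farrukh 0, Beatrix 0, Omar 0.

Sorted high to low: Ren 59,300, then Omar 40,200, then Farrukh 34,300, then Keiko 23,100, then Beatrix 22,700.
Ren has the top bid and wins; the price is the second-highest bid, 40,200.
Ren's payoff = 59,300 − 40,200 = 19,100. All other bidders lose, so their payoff is 0.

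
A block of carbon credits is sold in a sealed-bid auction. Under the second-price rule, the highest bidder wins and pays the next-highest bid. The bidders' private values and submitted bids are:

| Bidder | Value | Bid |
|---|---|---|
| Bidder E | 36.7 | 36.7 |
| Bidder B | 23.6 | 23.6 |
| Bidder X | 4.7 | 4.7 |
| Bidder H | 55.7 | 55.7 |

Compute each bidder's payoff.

Ordered from highest: Bidder H 55.7, then Bidder E 36.7, then Bidder B 23.6, then Bidder X 4.7.
Bidder H has the top bid and wins; the price is the second-highest bid, 36.7.
Bidder H's payoff = 55.7 − 36.7 = 19.0. All other bidders lose, so their payoff is 0.

Bidder E 0.0, Bidder B 0.0, Bidder X 0.0, Bidder H 19.0.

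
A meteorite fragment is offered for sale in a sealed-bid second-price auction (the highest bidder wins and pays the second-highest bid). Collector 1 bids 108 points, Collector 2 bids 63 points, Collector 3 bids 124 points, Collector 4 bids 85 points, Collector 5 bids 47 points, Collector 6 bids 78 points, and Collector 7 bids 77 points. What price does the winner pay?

Sorted high to low: Collector 3 124 points > Collector 1 108 points > Collector 4 85 points > Collector 6 78 points > Collector 7 77 points > Collector 2 63 points > Collector 5 47 points.
Collector 3 is the highest bidder, so Collector 3 wins.
Under the second-price rule, the price is the second-highest bid: 108 points.

Price paid: 108 points.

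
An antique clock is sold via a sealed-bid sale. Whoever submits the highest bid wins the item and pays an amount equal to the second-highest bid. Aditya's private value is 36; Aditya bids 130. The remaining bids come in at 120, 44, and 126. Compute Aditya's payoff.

Aditya's payoff: -90.

Highest competing bid: 126.
Aditya's bid 130 is the highest overall, so Aditya wins and pays the second-highest bid, 126.
Payoff = value − price = 36 − 126 = -90.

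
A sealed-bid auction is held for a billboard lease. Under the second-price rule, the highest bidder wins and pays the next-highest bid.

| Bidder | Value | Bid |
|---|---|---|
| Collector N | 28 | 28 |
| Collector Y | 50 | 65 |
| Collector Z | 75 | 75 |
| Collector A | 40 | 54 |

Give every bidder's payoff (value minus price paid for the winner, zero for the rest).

Payoffs: Collector N 0, Collector Y 0, Collector Z 10, Collector A 0.

Ranking the bids: Collector Z 75 > Collector Y 65 > Collector A 54 > Collector N 28.
Collector Z has the top bid and wins; the price is the second-highest bid, 65.
Collector Z's payoff = 75 − 65 = 10. All other bidders lose, so their payoff is 0.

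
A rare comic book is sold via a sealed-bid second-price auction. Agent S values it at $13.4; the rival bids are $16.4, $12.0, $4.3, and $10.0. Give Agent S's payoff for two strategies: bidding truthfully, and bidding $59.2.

(a) $0.0  (b) -$3.0

The highest competing bid is $16.4.
Bidding truthfully at $13.4: the top bid is $16.4 (a rival), so Agent S loses. Payoff = $0.0.
Bidding $59.2: Agent S has the top bid, wins, and pays the second-highest bid $16.4. Payoff = $13.4 − $16.4 = -$3.0.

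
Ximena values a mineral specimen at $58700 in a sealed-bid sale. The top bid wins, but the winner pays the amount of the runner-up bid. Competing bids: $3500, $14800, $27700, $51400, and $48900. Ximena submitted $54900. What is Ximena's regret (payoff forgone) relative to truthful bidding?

The highest competing bid is $51400.
Bidding truthfully at $58700: Ximena has the top bid, wins, and pays the second-highest bid $51400. Payoff = $58700 − $51400 = $7300.
Bidding $54900: Ximena has the top bid, wins, and pays the second-highest bid $51400. Payoff = $58700 − $51400 = $7300.
Regret = truthful payoff − actual payoff = $7300 − $7300 = $0.

Regret: $0.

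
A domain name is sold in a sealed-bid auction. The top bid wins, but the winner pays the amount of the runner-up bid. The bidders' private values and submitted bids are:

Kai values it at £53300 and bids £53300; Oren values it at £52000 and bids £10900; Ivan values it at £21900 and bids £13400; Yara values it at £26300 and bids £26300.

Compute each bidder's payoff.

Payoffs: Kai £27000, Oren £0, Ivan £0, Yara £0.

Ranking the bids: Kai £53300 > Yara £26300 > Ivan £13400 > Oren £10900.
Kai has the top bid and wins; the price is the second-highest bid, £26300.
Kai's payoff = £53300 − £26300 = £27000. All other bidders lose, so their payoff is 0.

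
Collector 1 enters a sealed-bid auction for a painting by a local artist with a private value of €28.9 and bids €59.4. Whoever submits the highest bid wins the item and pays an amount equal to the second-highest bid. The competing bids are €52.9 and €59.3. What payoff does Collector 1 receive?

-€30.4

Highest competing bid: €59.3.
Collector 1's bid €59.4 is the highest overall, so Collector 1 wins and pays the second-highest bid, €59.3.
Payoff = value − price = €28.9 − €59.3 = -€30.4.
Overbidding won the item at a price above value — truthful bidding would have avoided this loss.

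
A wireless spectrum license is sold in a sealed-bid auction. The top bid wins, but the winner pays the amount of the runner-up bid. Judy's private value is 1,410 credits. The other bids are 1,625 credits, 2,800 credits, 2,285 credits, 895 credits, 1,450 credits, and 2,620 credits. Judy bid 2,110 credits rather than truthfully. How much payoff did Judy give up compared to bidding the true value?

The highest competing bid is 2,800 credits.
Bidding truthfully at 1,410 credits: the top bid is 2,800 credits (a rival), so Judy loses. Payoff = 0 credits.
Bidding 2,110 credits: the top bid is 2,800 credits (a rival), so Judy loses. Payoff = 0 credits.
Regret = truthful payoff − actual payoff = 0 credits − 0 credits = 0 credits.
The bid only affects whether you win, not the price — here both bids land on the same side of the top rival bid, so the deviation is payoff-neutral.

0 credits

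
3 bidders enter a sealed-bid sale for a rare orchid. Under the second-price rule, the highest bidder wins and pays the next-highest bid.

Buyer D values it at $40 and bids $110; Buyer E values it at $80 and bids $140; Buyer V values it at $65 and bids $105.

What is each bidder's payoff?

Bids in descending order: Buyer E $140; Buyer D $110; Buyer V $105.
Buyer E has the top bid and wins; the price is the second-highest bid, $110.
Buyer E's payoff = $80 − $110 = -$30. All other bidders lose, so their payoff is 0.

Buyer D $0, Buyer E -$30, Buyer V $0.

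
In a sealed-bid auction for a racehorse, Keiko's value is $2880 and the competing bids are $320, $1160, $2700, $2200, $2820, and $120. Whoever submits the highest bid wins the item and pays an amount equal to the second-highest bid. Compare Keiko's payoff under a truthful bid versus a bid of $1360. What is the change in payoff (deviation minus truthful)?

The highest competing bid is $2820.
Bidding truthfully at $2880: Keiko has the top bid, wins, and pays the second-highest bid $2820. Payoff = $2880 − $2820 = $60.
Bidding $1360: the top bid is $2820 (a rival), so Keiko loses. Payoff = $0.
Change = $0 − $60 = -$60.
Deviating from a truthful bid can only lose payoff in a second-price auction — never gain.

Change in payoff: -$60.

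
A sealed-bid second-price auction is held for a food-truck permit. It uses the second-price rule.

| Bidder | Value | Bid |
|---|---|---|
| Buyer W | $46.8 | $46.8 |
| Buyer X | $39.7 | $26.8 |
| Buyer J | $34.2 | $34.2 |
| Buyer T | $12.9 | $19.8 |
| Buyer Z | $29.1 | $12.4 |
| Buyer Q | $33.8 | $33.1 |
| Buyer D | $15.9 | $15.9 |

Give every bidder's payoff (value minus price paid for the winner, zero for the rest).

Sorted high to low: Buyer W $46.8 > Buyer J $34.2 > Buyer Q $33.1 > Buyer X $26.8 > Buyer T $19.8 > Buyer D $15.9 > Buyer Z $12.4.
Buyer W has the top bid and wins; the price is the second-highest bid, $34.2.
Buyer W's payoff = $46.8 − $34.2 = $12.6. All other bidders lose, so their payoff is 0.

Buyer W $12.6, Buyer X $0.0, Buyer J $0.0, Buyer T $0.0, Buyer Z $0.0, Buyer Q $0.0, Buyer D $0.0.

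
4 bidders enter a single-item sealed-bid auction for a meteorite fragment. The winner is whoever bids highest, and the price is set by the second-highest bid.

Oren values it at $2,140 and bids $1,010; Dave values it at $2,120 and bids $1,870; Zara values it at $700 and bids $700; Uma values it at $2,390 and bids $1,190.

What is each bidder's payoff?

Sorted high to low: Dave $1,870, then Uma $1,190, then Oren $1,010, then Zara $700.
Dave has the top bid and wins; the price is the second-highest bid, $1,190.
Dave's payoff = $2,120 − $1,190 = $930. All other bidders lose, so their payoff is 0.

Oren $0, Dave $930, Zara $0, Uma $0.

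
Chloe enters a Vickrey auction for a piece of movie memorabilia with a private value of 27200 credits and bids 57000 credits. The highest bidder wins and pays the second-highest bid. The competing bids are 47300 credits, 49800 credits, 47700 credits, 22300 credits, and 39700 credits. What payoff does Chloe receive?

Chloe's payoff: -22600 credits.

Highest competing bid: 49800 credits.
Chloe's bid 57000 credits is the highest overall, so Chloe wins and pays the second-highest bid, 49800 credits.
Payoff = value − price = 27200 credits − 49800 credits = -22600 credits.
Overbidding won the item at a price above value — truthful bidding would have avoided this loss.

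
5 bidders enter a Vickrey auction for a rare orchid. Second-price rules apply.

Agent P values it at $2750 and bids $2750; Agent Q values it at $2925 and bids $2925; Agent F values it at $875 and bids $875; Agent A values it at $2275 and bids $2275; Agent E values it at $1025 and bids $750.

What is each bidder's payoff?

Agent P $0, Agent Q $175, Agent F $0, Agent A $0, Agent E $0.

Ranking the bids: Agent Q $2925; Agent P $2750; Agent A $2275; Agent F $875; Agent E $750.
Agent Q has the top bid and wins; the price is the second-highest bid, $2750.
Agent Q's payoff = $2925 − $2750 = $175. All other bidders lose, so their payoff is 0.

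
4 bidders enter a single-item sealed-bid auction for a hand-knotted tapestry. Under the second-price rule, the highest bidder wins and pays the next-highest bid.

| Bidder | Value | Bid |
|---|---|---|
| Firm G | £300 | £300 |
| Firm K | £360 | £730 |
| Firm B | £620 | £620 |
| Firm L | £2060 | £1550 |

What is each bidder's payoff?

Sorted high to low: Firm L £1550 > Firm K £730 > Firm B £620 > Firm G £300.
Firm L has the top bid and wins; the price is the second-highest bid, £730.
Firm L's payoff = £2060 − £730 = £1330. All other bidders lose, so their payoff is 0.

Payoffs: Firm G £0, Firm K £0, Firm B £0, Firm L £1330.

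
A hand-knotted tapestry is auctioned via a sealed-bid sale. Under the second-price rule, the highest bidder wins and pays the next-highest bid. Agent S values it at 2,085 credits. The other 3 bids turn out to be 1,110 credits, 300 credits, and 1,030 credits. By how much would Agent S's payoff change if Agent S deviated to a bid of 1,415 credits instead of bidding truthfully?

The highest competing bid is 1,110 credits.
Bidding truthfully at 2,085 credits: Agent S has the top bid, wins, and pays the second-highest bid 1,110 credits. Payoff = 2,085 credits − 1,110 credits = 975 credits.
Bidding 1,415 credits: Agent S has the top bid, wins, and pays the second-highest bid 1,110 credits. Payoff = 2,085 credits − 1,110 credits = 975 credits.
Change = 975 credits − 975 credits = 0 credits.
The bid only affects whether you win, not the price — here both bids land on the same side of the top rival bid, so the deviation is payoff-neutral.

Payoff change: 0 credits.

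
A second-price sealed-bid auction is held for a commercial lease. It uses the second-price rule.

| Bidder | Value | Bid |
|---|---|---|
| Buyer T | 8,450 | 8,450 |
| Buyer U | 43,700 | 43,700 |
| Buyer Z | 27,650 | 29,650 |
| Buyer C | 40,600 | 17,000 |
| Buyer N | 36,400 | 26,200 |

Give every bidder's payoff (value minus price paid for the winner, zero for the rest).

Payoffs: Buyer T 0, Buyer U 14,050, Buyer Z 0, Buyer C 0, Buyer N 0.

Sorted high to low: Buyer U 43,700 > Buyer Z 29,650 > Buyer N 26,200 > Buyer C 17,000 > Buyer T 8,450.
Buyer U has the top bid and wins; the price is the second-highest bid, 29,650.
Buyer U's payoff = 43,700 − 29,650 = 14,050. All other bidders lose, so their payoff is 0.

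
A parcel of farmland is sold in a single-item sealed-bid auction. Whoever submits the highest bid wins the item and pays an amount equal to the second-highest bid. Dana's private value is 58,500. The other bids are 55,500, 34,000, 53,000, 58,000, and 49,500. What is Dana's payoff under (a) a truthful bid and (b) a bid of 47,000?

The highest competing bid is 58,000.
Bidding truthfully at 58,500: Dana has the top bid, wins, and pays the second-highest bid 58,000. Payoff = 58,500 − 58,000 = 500.
Bidding 47,000: the top bid is 58,000 (a rival), so Dana loses. Payoff = 0.
This is the dominant-strategy logic: truthful bidding weakly beats any alternative.

Truthful: 500; alternative: 0.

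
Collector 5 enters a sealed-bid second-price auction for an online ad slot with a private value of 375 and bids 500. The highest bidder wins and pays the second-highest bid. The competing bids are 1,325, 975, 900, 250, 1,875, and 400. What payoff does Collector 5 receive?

Highest competing bid: 1,875.
Collector 5's bid 500 is not the highest, so Collector 5 loses, pays nothing, and earns zero payoff.

The bidder's payoff: 0.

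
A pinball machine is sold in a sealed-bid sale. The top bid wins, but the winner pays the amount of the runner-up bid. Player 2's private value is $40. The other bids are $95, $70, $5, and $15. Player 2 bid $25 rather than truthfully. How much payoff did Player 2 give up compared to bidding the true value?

$0

The highest competing bid is $95.
Bidding truthfully at $40: the top bid is $95 (a rival), so Player 2 loses. Payoff = $0.
Bidding $25: the top bid is $95 (a rival), so Player 2 loses. Payoff = $0.
Regret = truthful payoff − actual payoff = $0 − $0 = $0.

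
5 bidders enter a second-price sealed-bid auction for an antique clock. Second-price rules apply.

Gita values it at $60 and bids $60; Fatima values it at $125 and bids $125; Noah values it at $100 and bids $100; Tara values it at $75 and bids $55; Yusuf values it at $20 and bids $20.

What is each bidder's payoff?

Bids in descending order: Fatima $125, then Noah $100, then Gita $60, then Tara $55, then Yusuf $20.
Fatima has the top bid and wins; the price is the second-highest bid, $100.
Fatima's payoff = $125 − $100 = $25. All other bidders lose, so their payoff is 0.

Payoffs: Gita $0, Fatima $25, Noah $0, Tara $0, Yusuf $0.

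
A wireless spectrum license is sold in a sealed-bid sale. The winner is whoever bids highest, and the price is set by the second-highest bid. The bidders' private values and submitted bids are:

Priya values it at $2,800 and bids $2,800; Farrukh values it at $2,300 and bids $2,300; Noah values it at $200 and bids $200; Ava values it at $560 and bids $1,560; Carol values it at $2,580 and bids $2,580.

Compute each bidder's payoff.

Ordered from highest: Priya $2,800, then Carol $2,580, then Farrukh $2,300, then Ava $1,560, then Noah $200.
Priya has the top bid and wins; the price is the second-highest bid, $2,580.
Priya's payoff = $2,800 − $2,580 = $220. All other bidders lose, so their payoff is 0.

Priya $220, Farrukh $0, Noah $0, Ava $0, Carol $0.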